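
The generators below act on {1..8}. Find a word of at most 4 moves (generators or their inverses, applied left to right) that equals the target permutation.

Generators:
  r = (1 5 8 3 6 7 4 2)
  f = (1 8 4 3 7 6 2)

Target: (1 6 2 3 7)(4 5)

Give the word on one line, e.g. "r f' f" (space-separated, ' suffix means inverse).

  after f': (1 2 6 7 3 4 8)
  after f': (1 6 3 8 2 7 4)
  after r: (1 7 2 4 5 8)
  after f: (1 6 2 3 7)(4 5)

f' f' r f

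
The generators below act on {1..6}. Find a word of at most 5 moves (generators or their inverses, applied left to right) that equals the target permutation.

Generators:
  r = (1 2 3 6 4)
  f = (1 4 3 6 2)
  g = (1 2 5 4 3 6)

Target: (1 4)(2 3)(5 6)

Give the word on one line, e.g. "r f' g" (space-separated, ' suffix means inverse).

  after f': (1 2 6 3 4)
  after r: (1 3)(2 4)
  after f: (1 6 2 3 4)
  after g: (2 6 5 4)
  after r': (1 4)(2 3)(5 6)

f' r f g r'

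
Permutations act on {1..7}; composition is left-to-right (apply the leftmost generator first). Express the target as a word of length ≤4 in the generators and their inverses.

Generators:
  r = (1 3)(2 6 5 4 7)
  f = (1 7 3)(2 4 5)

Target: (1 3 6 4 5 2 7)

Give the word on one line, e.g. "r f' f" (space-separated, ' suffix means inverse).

f' r r

  after f': (1 3 7)(2 5 4)
  after r: (2 4 6 5 7 3)
  after r: (1 3 6 4 5 2 7)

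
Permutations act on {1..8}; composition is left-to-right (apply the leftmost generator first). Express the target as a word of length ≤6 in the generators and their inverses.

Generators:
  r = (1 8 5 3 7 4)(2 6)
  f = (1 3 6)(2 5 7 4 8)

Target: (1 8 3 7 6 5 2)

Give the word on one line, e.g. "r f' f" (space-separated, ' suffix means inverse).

f r f f

  after f: (1 3 6)(2 5 7 4 8)
  after r: (1 7)(2 3)(4 5)(6 8)
  after f: (1 4 7 3 5 8)(2 6)
  after f: (1 8 3 7 6 5 2)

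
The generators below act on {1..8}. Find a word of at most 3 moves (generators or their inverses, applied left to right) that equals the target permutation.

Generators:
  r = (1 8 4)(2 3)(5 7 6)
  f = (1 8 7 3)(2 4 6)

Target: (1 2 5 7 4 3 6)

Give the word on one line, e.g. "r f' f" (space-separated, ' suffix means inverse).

f' r

  after f': (1 3 7 8)(2 6 4)
  after r: (1 2 5 7 4 3 6)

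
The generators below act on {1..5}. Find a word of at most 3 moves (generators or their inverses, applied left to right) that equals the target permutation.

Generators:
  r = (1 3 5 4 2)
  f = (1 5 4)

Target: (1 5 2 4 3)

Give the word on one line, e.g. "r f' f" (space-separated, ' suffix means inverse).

  after f': (1 4 5)
  after r': (1 5 2 4 3)

f' r'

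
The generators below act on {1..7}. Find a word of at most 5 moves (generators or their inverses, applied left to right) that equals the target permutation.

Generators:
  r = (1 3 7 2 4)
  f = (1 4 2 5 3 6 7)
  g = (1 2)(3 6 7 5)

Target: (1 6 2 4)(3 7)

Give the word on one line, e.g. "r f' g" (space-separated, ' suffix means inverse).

f' g f' r' g'

  after f': (1 7 6 3 5 2 4)
  after g: (1 5)(2 4)
  after f': (1 2)(3 5 7 6)
  after r': (1 7 6)(2 4)(3 5)
  after g': (1 6 2 4)(3 7)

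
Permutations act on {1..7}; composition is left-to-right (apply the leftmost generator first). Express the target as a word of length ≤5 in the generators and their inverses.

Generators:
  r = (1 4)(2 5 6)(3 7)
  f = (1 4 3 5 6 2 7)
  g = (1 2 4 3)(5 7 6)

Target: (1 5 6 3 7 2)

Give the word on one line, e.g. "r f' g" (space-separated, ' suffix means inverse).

  after g: (1 2 4 3)(5 7 6)
  after f': (1 6 3 7 5 2)
  after r: (1 2 4)(6 7)
  after r: (1 5 6 3 7 2)

g f' r r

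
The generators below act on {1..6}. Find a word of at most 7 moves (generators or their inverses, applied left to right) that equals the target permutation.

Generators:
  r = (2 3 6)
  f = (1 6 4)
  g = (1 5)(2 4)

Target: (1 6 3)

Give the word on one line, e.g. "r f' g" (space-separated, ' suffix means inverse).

f g r g' f'

  after f: (1 6 4)
  after g: (1 6 2 4 5)
  after r: (1 2 4 5)(3 6)
  after g': (1 4)(3 6)
  after f': (1 6 3)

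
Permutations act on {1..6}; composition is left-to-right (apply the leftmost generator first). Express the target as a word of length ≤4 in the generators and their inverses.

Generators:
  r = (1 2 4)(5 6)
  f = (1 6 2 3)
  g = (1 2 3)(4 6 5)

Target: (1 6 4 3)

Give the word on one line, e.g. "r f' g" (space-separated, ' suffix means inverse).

r' g

  after r': (1 4 2)(5 6)
  after g: (1 6 4 3)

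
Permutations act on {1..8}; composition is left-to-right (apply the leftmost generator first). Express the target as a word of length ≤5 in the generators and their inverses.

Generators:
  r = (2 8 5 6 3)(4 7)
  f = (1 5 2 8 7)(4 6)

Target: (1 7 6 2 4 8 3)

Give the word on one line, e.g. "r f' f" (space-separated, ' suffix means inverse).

r r r f'

  after r: (2 8 5 6 3)(4 7)
  after r: (2 5 3 8 6)
  after r: (2 6 8 3 5)(4 7)
  after f': (1 7 6 2 4 8 3)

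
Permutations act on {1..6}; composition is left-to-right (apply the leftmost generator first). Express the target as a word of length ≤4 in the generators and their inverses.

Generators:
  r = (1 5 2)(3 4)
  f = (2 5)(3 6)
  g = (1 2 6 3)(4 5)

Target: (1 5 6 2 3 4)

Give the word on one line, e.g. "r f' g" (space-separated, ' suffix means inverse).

  after f: (2 5)(3 6)
  after g: (1 2 4 5 6)
  after r': (1 5 6 2 3 4)

f g r'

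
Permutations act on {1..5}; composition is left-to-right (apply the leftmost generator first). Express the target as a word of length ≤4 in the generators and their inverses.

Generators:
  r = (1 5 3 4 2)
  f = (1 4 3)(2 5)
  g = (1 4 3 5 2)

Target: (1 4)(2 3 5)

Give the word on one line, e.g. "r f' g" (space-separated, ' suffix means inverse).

r f r'

  after r: (1 5 3 4 2)
  after f: (1 2 4 5)
  after r': (1 4)(2 3 5)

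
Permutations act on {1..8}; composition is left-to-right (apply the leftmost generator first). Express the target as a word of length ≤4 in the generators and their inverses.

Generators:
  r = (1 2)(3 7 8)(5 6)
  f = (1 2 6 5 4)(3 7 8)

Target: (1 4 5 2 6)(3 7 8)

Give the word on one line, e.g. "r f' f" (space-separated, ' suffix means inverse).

  after r': (1 2)(3 8 7)(5 6)
  after f': (2 4 5)(3 7 8)
  after f': (1 4 6 2 5)
  after r: (1 4 5 2 6)(3 7 8)

r' f' f' r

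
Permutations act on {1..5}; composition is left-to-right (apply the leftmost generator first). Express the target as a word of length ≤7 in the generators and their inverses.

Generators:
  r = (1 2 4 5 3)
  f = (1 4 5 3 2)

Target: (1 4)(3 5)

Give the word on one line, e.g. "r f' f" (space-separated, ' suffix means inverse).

  after f': (1 2 3 5 4)
  after r': (2 5)(3 4)
  after r': (1 3 2 4 5)
  after f': (1 5 2)
  after f': (1 4)(3 5)

f' r' r' f' f'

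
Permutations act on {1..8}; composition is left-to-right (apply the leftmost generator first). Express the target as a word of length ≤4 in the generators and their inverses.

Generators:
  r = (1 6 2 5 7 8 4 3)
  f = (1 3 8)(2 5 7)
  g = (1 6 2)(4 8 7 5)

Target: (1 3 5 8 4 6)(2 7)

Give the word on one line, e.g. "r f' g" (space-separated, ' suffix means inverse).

  after f: (1 3 8)(2 5 7)
  after r': (1 4 8 3 7 6)
  after f: (1 4)(2 5 7 6 3)
  after r: (1 3 5 8 4 6)(2 7)

f r' f r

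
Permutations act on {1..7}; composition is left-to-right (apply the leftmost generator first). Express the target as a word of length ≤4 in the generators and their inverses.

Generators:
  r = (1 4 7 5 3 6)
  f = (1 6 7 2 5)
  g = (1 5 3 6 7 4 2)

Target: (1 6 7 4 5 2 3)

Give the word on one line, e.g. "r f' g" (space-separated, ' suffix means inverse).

f' r r

  after f': (1 5 2 7 6)
  after r: (1 3 6 4 7)(2 5)
  after r: (1 6 7 4 5 2 3)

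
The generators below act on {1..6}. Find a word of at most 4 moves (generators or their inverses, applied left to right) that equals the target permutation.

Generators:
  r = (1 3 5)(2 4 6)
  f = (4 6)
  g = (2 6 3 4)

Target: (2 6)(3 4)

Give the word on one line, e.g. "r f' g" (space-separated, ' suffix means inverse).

  after g': (2 4 3 6)
  after f: (2 6)(3 4)

g' f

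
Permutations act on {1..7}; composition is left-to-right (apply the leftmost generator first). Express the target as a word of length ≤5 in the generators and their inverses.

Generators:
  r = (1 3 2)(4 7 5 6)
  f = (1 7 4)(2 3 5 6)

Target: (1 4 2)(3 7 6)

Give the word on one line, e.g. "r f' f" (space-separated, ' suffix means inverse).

  after r': (1 2 3)(4 6 5 7)
  after f: (1 3 7)(2 5 4)
  after r': (2 7)(3 4)(5 6)
  after f': (1 4 2)(3 7 6)

r' f r' f'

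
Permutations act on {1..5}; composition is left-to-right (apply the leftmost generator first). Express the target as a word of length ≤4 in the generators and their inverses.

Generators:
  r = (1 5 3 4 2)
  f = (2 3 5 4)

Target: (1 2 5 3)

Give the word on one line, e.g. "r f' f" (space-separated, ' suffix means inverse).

r' f r r

  after r': (1 2 4 3 5)
  after f: (1 3 4 5)
  after r: (1 4 3 2)
  after r: (1 2 5 3)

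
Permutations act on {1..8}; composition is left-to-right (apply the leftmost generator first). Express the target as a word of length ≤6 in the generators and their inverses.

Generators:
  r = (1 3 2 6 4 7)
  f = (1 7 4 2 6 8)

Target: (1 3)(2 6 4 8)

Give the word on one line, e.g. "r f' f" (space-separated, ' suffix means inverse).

r' f' r f

  after r': (1 7 4 6 2 3)
  after f': (2 3 8 6 4)
  after r: (1 3 8 4 6 7)
  after f: (1 3)(2 6 4 8)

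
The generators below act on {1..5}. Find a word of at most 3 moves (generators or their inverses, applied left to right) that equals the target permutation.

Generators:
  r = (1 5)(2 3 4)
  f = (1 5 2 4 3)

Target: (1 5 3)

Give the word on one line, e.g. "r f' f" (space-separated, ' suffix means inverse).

f r' r'

  after f: (1 5 2 4 3)
  after r': (2 3 5 4)
  after r': (1 5 3)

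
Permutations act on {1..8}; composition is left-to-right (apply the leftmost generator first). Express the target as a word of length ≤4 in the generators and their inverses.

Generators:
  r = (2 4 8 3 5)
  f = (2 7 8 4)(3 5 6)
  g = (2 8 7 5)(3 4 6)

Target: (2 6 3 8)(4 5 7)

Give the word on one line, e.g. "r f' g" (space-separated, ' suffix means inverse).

  after r': (2 5 3 8 4)
  after g: (3 7 5 4 8 6)
  after f': (2 4 7 3)(5 8)
  after g: (2 6 3 8)(4 5 7)

r' g f' g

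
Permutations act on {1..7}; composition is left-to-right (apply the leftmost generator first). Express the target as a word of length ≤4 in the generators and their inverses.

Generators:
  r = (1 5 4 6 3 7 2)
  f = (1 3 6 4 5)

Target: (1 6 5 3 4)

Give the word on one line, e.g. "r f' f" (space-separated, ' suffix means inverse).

  after f: (1 3 6 4 5)
  after f: (1 6 5 3 4)

f f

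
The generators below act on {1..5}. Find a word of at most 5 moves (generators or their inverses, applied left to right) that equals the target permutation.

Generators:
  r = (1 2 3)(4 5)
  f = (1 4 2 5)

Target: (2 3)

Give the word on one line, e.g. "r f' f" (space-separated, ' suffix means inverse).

  after r: (1 2 3)(4 5)
  after f: (1 5 2 3 4)
  after f: (2 3)

r f f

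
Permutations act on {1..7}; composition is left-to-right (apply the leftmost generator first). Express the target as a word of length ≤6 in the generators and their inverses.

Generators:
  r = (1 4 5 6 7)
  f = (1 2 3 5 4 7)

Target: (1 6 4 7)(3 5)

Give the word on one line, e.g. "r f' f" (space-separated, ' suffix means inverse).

  after r: (1 4 5 6 7)
  after f: (1 7 2 3 5 6)
  after r': (1 6 7 2 3 4)
  after f': (1 6 4 7)(3 5)

r f r' f'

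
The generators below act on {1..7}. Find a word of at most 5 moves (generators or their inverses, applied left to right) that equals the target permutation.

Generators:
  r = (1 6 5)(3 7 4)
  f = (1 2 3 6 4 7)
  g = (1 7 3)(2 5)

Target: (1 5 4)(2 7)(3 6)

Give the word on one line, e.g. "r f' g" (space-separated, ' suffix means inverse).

  after f': (1 7 4 6 3 2)
  after r: (1 4 5)(2 6 7 3)
  after f': (1 6 4 5 7 2 3)
  after r: (1 5 4)(2 7)(3 6)

f' r f' r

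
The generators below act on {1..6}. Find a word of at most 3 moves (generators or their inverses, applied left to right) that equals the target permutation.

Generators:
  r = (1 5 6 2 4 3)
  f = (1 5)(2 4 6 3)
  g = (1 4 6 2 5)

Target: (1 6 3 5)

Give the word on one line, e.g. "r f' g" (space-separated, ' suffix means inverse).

r' g' f'

  after r': (1 3 4 2 6 5)
  after g': (1 3)(2 4 6)
  after f': (1 6 3 5)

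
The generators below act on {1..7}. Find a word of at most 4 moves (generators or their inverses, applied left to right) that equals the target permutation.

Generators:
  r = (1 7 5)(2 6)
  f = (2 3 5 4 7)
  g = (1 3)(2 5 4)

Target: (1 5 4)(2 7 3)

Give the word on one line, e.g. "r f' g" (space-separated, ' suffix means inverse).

g' f' g' f'

  after g': (1 3)(2 4 5)
  after f': (1 2 5 7 4 3)
  after g': (1 4)(5 7)
  after f': (1 5 4)(2 7 3)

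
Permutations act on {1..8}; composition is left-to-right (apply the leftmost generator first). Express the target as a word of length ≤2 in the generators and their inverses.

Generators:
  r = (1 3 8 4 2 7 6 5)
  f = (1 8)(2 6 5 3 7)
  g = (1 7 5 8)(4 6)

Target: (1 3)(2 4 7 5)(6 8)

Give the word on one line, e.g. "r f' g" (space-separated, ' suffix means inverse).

g' r'

  after g': (1 8 5 7)(4 6)
  after r': (1 3)(2 4 7 5)(6 8)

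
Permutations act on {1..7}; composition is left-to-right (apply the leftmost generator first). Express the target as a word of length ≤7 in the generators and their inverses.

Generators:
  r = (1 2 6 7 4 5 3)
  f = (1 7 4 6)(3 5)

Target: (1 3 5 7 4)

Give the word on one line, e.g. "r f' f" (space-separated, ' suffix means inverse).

  after f': (1 6 4 7)(3 5)
  after r: (1 7 2 6 5)
  after f: (1 4 6 3 5 7 2)
  after r: (1 5 4 7 6)
  after f': (1 3 5 7 4)

f' r f r f'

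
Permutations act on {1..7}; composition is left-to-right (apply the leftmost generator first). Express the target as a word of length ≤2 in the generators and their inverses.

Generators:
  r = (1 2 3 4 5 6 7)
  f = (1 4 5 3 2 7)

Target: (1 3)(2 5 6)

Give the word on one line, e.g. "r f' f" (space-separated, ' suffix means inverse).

r f'

  after r: (1 2 3 4 5 6 7)
  after f': (1 3)(2 5 6)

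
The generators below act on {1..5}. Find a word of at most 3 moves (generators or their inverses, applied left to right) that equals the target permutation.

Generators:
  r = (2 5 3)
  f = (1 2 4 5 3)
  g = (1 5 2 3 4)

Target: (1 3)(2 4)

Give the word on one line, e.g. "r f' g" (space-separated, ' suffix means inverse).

  after r: (2 5 3)
  after f': (1 3)(2 4)

r f'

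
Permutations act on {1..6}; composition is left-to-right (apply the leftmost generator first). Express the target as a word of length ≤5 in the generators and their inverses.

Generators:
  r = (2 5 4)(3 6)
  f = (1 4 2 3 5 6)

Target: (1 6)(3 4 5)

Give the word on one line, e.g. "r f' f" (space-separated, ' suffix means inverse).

r' f f f r'

  after r': (2 4 5)(3 6)
  after f: (1 4 6 5 3)
  after f: (1 2 3 4)
  after f: (1 3 2 5 6)
  after r': (1 6)(3 4 5)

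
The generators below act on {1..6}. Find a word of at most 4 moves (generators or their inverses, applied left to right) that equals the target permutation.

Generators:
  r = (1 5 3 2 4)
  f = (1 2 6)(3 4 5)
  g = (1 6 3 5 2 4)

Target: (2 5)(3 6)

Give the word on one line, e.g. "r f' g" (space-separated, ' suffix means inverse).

  after g': (1 4 2 5 3 6)
  after g': (1 2 3)(4 5 6)
  after f': (2 5)(3 6)

g' g' f'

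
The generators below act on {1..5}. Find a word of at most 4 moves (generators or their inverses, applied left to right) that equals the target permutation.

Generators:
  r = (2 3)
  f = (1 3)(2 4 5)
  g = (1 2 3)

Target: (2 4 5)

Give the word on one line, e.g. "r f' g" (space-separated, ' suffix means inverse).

f r g'

  after f: (1 3)(2 4 5)
  after r: (1 2 4 5 3)
  after g': (2 4 5)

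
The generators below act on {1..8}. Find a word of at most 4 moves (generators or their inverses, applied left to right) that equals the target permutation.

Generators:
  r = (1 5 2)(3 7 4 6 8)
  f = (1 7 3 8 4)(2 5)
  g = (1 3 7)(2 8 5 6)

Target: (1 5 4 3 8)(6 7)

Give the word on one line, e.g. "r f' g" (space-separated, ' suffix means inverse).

r r f'

  after r: (1 5 2)(3 7 4 6 8)
  after r: (1 2 5)(3 4 8 7 6)
  after f': (1 5 4 3 8)(6 7)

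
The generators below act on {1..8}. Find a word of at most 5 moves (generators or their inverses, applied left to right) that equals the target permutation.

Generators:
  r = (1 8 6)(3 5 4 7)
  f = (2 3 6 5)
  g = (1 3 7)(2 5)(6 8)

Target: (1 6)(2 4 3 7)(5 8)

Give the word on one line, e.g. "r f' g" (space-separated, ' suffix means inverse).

r r g r

  after r: (1 8 6)(3 5 4 7)
  after r: (1 6 8)(3 4)(5 7)
  after g: (1 8 3 4 7 2 5)
  after r: (1 6)(2 4 3 7)(5 8)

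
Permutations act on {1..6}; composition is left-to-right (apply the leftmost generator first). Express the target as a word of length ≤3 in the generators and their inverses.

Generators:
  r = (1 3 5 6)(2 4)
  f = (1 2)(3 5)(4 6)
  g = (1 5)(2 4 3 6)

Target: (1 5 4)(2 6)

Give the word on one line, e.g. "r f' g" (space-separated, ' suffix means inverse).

r f'

  after r: (1 3 5 6)(2 4)
  after f': (1 5 4)(2 6)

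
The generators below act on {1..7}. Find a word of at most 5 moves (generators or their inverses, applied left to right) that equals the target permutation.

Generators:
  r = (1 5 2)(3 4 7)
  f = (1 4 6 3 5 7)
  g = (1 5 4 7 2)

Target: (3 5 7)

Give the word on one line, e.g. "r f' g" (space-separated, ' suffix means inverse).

r' r' g'

  after r': (1 2 5)(3 7 4)
  after r': (1 5 2)(3 4 7)
  after g': (3 5 7)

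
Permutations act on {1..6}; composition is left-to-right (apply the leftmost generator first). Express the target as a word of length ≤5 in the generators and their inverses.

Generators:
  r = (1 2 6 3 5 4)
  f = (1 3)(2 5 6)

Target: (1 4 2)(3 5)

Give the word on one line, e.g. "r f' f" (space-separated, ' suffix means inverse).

  after r': (1 4 5 3 6 2)
  after f: (1 4 6 5)(2 3)
  after f: (1 4 2)(3 5)

r' f f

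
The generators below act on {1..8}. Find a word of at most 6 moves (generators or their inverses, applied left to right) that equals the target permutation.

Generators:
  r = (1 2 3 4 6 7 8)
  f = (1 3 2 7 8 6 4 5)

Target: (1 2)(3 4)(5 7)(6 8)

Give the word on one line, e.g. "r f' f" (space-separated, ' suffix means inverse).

  after r: (1 2 3 4 6 7 8)
  after r: (1 3 6 8 2 4 7)
  after f: (1 2 5)(3 4 8 7)
  after r: (1 3 6 7 4)(2 5)
  after f: (1 2)(3 4)(5 7)(6 8)

r r f r f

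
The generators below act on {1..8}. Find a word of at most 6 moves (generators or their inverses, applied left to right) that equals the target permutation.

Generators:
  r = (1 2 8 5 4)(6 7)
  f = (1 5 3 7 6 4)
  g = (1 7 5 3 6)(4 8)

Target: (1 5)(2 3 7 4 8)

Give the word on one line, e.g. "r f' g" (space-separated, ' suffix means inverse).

g' r' r' r' g

  after g': (1 6 3 5 7)(4 8)
  after r': (1 7 4 2)(3 8 5 6)
  after r': (1 6 3 2 4)(5 7)
  after r': (1 7 8 2 5 6 3)
  after g: (1 5)(2 3 7 4 8)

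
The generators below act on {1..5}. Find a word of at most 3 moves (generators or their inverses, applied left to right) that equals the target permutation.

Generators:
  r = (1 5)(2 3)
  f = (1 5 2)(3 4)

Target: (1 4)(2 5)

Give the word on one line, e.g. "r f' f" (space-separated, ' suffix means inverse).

  after f': (1 2 5)(3 4)
  after r: (1 3 4 2)
  after f: (1 4)(2 5)

f' r f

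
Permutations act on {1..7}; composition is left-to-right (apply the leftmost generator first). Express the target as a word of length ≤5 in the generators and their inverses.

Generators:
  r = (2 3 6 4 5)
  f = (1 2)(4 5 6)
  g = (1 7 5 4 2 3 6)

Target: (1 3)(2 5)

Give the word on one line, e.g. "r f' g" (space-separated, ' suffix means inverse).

  after r: (2 3 6 4 5)
  after f': (1 2 3 5)
  after r: (1 3 2 6 4 5)
  after f': (1 3)(2 5)

r f' r f'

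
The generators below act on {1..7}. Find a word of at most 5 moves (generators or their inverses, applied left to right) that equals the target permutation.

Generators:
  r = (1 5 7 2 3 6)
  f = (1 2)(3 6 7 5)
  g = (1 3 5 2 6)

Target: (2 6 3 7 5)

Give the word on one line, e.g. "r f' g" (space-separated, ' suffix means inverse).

  after g: (1 3 5 2 6)
  after f': (1 5)(2 3 7 6)
  after g': (1 3 7 2)(5 6)
  after g': (2 6 3 7 5)

g f' g' g'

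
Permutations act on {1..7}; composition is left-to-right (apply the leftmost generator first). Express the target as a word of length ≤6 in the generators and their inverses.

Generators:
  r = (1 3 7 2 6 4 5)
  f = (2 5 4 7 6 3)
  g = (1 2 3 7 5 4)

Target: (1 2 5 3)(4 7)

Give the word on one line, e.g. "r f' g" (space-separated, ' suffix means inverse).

g f' r r

  after g: (1 2 3 7 5 4)
  after f': (1 3 4)(2 6 7)
  after r: (1 7 6 2 4 3 5)
  after r: (1 2 5 3)(4 7)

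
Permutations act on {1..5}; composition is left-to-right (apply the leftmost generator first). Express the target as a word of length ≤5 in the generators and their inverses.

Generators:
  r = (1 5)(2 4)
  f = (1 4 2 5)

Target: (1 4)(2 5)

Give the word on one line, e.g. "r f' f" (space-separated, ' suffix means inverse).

  after f': (1 5 2 4)
  after f': (1 2)(4 5)
  after r: (1 4)(2 5)
  after r: (1 2)(4 5)
  after r: (1 4)(2 5)

f' f' r r r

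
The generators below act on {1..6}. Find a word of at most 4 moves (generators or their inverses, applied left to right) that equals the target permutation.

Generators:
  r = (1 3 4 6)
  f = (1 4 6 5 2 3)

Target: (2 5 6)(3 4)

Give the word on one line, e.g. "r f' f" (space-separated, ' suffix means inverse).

  after r': (1 6 4 3)
  after r': (1 4)(3 6)
  after f': (2 5 6)(3 4)

r' r' f'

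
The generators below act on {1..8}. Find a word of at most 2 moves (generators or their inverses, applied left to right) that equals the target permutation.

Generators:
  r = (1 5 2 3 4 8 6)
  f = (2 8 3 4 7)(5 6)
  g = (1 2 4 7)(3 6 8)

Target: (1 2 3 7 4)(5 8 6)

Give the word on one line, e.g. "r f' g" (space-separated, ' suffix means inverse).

  after f: (2 8 3 4 7)(5 6)
  after g: (1 2 3 7 4)(5 8 6)

f g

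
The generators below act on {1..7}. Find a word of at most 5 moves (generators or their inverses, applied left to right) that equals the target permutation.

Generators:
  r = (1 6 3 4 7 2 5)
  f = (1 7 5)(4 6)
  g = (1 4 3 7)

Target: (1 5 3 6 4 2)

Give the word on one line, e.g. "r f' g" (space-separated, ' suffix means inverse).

r f r' g f

  after r: (1 6 3 4 7 2 5)
  after f: (1 4 5 7 2)(3 6)
  after r': (1 3)(2 5 4)
  after g: (1 7)(2 5 3 4)
  after f: (1 5 3 6 4 2)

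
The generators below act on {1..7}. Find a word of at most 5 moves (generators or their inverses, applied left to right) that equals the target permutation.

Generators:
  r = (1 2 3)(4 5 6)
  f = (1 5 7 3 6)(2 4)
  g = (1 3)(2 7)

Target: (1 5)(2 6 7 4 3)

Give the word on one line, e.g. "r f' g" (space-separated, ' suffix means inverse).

r g f' g

  after r: (1 2 3)(4 5 6)
  after g: (1 7 2)(4 5 6)
  after f': (1 5 3 7 4)(2 6)
  after g: (1 5)(2 6 7 4 3)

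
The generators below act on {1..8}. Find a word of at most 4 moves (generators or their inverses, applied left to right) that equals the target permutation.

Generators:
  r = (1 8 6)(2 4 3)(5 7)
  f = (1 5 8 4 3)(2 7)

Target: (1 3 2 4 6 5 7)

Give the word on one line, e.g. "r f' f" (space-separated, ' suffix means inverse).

  after f: (1 5 8 4 3)(2 7)
  after f: (1 8 3 5 4)
  after r': (2 3 7 5)(4 6 8)
  after f': (1 3 2 4 6 5 7)

f f r' f'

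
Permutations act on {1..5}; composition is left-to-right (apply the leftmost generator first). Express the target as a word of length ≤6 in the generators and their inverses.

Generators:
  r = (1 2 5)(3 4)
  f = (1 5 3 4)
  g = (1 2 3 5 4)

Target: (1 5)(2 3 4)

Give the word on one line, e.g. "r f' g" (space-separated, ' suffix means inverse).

  after r': (1 5 2)(3 4)
  after f: (1 3)(2 5)
  after f: (1 4)(2 3 5)
  after f: (2 4 5)
  after r': (1 5)(2 3 4)

r' f f f r'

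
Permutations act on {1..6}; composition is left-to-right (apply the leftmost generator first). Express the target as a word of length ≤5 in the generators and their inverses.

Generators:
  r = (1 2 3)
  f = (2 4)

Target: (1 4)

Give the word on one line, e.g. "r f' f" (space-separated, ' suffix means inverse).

  after r: (1 2 3)
  after f: (1 4 2 3)
  after r: (1 4 3 2)
  after r: (1 4)

r f r r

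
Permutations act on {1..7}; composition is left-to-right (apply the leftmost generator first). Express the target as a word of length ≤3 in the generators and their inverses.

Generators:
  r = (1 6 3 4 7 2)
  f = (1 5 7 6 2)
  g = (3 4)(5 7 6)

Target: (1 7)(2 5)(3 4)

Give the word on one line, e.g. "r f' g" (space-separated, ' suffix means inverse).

g f f

  after g: (3 4)(5 7 6)
  after f: (1 5 6 7 2)(3 4)
  after f: (1 7)(2 5)(3 4)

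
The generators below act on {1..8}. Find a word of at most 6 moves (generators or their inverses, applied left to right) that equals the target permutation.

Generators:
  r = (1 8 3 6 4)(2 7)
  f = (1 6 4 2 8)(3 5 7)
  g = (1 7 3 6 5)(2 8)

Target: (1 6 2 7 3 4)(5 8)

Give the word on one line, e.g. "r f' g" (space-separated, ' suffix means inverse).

  after g': (1 5 6 3 7)(2 8)
  after f': (1 3 5)(4 6 7 8)
  after g: (1 6 3)(2 8 4 5 7)
  after r': (1 3 4 5 2)(6 8)
  after g: (1 6 2 7 3 4)(5 8)

g' f' g r' g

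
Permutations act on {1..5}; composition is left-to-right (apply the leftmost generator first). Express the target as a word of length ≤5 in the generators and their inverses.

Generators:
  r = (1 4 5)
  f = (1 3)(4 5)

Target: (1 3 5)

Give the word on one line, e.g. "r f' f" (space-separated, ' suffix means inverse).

f' r' f' f'

  after f': (1 3)(4 5)
  after r': (1 3 5)
  after f': (3 4 5)
  after f': (1 3 5)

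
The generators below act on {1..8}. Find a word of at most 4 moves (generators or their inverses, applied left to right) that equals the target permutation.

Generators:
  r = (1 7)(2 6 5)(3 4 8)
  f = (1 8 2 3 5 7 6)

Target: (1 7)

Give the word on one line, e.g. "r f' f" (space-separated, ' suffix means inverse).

r r r

  after r: (1 7)(2 6 5)(3 4 8)
  after r: (2 5 6)(3 8 4)
  after r: (1 7)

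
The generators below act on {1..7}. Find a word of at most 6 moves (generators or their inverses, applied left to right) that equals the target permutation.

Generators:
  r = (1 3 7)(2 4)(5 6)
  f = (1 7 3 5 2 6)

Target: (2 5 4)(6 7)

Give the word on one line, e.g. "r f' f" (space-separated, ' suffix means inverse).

  after r: (1 3 7)(2 4)(5 6)
  after r: (1 7 3)
  after f: (1 3 7 5 2 6)
  after r': (2 5 4)(6 7)

r r f r'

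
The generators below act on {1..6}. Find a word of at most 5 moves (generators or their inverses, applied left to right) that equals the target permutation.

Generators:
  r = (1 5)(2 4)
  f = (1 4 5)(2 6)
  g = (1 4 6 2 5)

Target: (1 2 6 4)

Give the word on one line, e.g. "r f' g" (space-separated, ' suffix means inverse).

f r' r' r'

  after f: (1 4 5)(2 6)
  after r': (1 2 6 4)
  after r': (1 4 5)(2 6)
  after r': (1 2 6 4)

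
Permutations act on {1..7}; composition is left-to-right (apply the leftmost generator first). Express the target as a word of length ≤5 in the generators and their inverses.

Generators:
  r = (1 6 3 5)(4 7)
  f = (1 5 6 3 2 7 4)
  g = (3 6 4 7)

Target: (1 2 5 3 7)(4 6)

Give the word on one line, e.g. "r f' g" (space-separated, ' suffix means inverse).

  after g: (3 6 4 7)
  after f': (1 4 2 3 5)(6 7)
  after r: (1 7 3)(2 5 6 4)
  after f': (1 2)(3 4)(6 7)
  after r': (1 2 5 3 7)(4 6)

g f' r f' r'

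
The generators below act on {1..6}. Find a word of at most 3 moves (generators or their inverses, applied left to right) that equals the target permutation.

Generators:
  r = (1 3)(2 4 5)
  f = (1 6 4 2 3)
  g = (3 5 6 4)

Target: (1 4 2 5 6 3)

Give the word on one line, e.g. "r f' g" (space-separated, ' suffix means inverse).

  after f: (1 6 4 2 3)
  after g: (1 4 2 5 6 3)

f g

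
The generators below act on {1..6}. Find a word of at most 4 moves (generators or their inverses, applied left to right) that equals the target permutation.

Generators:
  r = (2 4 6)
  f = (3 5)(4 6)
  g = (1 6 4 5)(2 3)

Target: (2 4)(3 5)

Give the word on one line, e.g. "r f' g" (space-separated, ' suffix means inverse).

  after f': (3 5)(4 6)
  after r: (2 4)(3 5)

f' r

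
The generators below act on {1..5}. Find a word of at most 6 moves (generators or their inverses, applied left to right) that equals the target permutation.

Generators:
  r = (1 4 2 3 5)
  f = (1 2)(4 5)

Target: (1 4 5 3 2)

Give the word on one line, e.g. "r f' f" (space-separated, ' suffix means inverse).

f' r r f

  after f': (1 2)(4 5)
  after r: (1 3 5 2 4)
  after r: (1 5 3)
  after f: (1 4 5 3 2)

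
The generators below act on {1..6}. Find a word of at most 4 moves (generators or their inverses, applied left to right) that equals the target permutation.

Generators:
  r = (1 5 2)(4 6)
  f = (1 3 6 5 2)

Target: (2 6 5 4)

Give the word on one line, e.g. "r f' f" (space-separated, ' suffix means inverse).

  after f': (1 2 5 6 3)
  after r': (1 5 4 6 3 2)
  after f: (1 2 3)(4 5)
  after f: (2 6 5 4)

f' r' f f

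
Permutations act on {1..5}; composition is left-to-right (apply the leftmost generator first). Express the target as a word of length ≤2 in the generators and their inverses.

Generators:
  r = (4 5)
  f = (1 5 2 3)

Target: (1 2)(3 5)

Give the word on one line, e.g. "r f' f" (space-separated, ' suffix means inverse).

  after f': (1 3 2 5)
  after f': (1 2)(3 5)

f' f'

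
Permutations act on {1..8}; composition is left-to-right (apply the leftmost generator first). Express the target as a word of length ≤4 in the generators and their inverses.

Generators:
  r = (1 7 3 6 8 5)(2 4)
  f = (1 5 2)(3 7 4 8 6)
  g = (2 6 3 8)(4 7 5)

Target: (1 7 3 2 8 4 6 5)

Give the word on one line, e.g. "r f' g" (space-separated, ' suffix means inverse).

  after g': (2 8 3 6)(4 5 7)
  after r': (1 5)(2 6 4 8 7)
  after g: (1 4 2 3 8 5)(6 7)
  after g: (1 7 3 2 8 4 6 5)

g' r' g g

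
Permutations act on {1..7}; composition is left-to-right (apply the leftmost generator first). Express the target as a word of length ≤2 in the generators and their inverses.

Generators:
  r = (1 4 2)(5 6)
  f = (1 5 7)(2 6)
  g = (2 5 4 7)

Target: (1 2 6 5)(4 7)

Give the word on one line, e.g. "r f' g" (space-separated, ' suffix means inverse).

  after f': (1 7 5)(2 6)
  after g: (1 2 6 5)(4 7)

f' g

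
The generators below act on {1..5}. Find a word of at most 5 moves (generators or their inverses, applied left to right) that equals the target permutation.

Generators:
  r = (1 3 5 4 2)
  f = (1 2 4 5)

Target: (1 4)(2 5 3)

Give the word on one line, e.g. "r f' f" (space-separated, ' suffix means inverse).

  after f: (1 2 4 5)
  after r: (3 5)
  after f': (1 5 3 4 2)
  after f': (1 4)(2 5 3)

f r f' f'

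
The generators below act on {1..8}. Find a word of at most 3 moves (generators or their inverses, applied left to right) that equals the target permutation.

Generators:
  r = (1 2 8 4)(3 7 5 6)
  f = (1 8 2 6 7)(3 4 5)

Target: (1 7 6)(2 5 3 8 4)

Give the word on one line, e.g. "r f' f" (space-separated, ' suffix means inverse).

r' f' r

  after r': (1 4 8 2)(3 6 5 7)
  after f': (1 3 2 7 5 6 4)
  after r: (1 7 6)(2 5 3 8 4)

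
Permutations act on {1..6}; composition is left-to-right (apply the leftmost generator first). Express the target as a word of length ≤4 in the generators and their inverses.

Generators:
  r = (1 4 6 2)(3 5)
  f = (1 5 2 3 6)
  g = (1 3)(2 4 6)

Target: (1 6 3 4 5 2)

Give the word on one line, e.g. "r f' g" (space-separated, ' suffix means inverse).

g f' r'

  after g: (1 3)(2 4 6)
  after f': (1 2 4 3 6 5)
  after r': (1 6 3 4 5 2)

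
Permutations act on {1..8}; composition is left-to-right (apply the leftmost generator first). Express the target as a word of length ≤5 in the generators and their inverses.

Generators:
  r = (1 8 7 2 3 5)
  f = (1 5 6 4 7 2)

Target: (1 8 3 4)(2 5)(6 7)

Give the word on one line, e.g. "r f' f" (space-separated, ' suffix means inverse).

r' f' r f' f'

  after r': (1 5 3 2 7 8)
  after f': (2 4 6 5 3 7 8)
  after r: (1 8 3 2 4 6)
  after f': (1 8 3 7 4 5)(2 6)
  after f': (1 8 3 4)(2 5)(6 7)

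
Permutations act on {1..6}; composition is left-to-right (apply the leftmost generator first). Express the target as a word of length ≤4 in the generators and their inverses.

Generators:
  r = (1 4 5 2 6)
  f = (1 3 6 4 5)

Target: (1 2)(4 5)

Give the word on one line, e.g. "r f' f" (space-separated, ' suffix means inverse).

  after f': (1 5 4 6 3)
  after r': (1 4 2 5)(3 6)
  after f': (1 6)(2 4)
  after r': (1 2)(4 5)

f' r' f' r'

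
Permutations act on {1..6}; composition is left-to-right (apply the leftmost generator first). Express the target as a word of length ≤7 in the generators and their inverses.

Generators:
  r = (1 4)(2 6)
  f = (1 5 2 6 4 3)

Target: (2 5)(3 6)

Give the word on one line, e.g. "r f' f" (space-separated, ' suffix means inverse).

f r f' r' r'

  after f: (1 5 2 6 4 3)
  after r: (1 5 6)(3 4)
  after f': (2 5)(3 6)
  after r': (1 4)(2 5 6 3)
  after r': (2 5)(3 6)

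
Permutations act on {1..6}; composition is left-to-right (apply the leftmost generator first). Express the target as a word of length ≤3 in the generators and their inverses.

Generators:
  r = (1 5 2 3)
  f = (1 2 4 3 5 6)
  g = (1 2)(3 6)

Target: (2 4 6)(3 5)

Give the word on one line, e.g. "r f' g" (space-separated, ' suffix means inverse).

f g'

  after f: (1 2 4 3 5 6)
  after g': (2 4 6)(3 5)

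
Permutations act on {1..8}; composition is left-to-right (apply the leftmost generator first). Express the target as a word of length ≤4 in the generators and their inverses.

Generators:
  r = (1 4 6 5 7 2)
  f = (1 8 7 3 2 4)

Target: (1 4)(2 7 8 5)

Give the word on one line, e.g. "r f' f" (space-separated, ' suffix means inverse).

r f r' f

  after r: (1 4 6 5 7 2)
  after f: (2 8 7 4 6 5 3)
  after r': (1 2 8 5 3 7)
  after f: (1 4)(2 7 8 5)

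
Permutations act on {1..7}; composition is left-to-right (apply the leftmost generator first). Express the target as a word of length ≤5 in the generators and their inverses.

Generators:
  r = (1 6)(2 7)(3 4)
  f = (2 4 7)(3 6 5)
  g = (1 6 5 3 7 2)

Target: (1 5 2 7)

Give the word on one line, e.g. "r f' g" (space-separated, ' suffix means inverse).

f g f

  after f: (2 4 7)(3 6 5)
  after g: (1 6 3 5 7)(2 4)
  after f: (1 5 2 7)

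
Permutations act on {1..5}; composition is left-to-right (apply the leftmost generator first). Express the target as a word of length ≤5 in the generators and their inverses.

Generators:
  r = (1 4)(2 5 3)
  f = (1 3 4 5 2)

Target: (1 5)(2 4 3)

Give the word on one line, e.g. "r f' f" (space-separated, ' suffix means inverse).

r f' r r

  after r: (1 4)(2 5 3)
  after f': (1 3 5)(2 4)
  after r: (1 2)(4 5)
  after r: (1 5)(2 4 3)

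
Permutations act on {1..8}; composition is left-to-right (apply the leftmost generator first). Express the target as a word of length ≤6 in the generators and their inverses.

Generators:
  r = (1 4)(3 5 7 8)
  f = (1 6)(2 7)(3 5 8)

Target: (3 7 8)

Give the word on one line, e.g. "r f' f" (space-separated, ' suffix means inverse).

r' r' f f

  after r': (1 4)(3 8 7 5)
  after r': (3 7)(5 8)
  after f: (1 6)(2 7 5 3)
  after f: (3 7 8)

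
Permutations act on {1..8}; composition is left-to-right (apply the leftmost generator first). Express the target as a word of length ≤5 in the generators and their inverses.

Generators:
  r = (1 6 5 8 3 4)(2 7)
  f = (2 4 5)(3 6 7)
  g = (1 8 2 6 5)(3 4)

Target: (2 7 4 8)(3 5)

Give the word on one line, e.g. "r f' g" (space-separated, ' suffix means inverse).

  after g: (1 8 2 6 5)(3 4)
  after g: (1 2 5 8 6)
  after f: (1 4 5 8 7 3 6)
  after r: (2 7 4 8)(3 5)

g g f r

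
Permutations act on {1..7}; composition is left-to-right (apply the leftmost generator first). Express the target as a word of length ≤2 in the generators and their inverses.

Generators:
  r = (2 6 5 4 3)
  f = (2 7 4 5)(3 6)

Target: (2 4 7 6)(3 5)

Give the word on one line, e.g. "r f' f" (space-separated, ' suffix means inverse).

  after f': (2 5 4 7)(3 6)
  after r: (2 4 7 6)(3 5)

f' r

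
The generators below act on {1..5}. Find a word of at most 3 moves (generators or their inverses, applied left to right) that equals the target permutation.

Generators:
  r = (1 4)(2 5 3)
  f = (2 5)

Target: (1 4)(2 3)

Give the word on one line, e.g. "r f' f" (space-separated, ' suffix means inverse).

r' f

  after r': (1 4)(2 3 5)
  after f: (1 4)(2 3)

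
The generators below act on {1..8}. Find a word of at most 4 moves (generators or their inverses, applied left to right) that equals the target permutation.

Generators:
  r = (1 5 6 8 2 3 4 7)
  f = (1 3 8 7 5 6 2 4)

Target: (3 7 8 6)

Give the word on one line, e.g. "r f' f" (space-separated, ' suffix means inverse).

r' r' f

  after r': (1 7 4 3 2 8 6 5)
  after r': (1 4 2 6)(3 8 5 7)
  after f: (3 7 8 6)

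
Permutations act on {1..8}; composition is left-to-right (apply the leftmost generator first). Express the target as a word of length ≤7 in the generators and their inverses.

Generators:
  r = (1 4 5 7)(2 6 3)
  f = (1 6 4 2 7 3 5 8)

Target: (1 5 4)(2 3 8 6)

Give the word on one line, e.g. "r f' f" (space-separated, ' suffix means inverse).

r r f' f' r'

  after r: (1 4 5 7)(2 6 3)
  after r: (1 5)(2 3 6)(4 7)
  after f': (1 3)(2 7 6 4)(5 8)
  after f': (1 7)(3 8)
  after r': (1 5 4)(2 3 8 6)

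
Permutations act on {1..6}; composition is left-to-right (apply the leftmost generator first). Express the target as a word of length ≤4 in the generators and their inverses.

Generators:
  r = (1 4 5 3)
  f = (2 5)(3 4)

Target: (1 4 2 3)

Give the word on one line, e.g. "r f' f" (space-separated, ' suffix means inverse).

f r' f'

  after f: (2 5)(3 4)
  after r': (1 3)(2 4 5)
  after f': (1 4 2 3)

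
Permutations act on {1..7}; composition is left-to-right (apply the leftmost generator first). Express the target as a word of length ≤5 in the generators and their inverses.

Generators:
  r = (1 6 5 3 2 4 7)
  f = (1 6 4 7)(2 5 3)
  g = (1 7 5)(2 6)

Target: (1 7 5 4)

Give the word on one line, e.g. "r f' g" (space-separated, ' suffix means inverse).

f' r g f r'

  after f': (1 7 4 6)(2 3 5)
  after r: (4 5)
  after g: (1 7 5 4)(2 6)
  after f: (2 4 6 5 7 3)
  after r': (1 7 5 4)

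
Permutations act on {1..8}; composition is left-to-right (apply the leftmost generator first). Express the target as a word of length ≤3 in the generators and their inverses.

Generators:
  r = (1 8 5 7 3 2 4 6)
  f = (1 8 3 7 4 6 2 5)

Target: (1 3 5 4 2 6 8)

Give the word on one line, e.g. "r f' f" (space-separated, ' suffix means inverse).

  after r: (1 8 5 7 3 2 4 6)
  after f: (1 3 5 4 2 6 8)

r f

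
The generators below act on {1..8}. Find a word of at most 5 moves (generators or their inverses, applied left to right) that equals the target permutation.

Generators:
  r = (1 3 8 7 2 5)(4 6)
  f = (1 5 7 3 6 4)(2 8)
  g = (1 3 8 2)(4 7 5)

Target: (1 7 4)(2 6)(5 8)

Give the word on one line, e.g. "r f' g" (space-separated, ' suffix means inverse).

  after r': (1 5 2 7 8 3)(4 6)
  after g': (1 7 3 2 4 6 5 8)
  after f': (1 5 2 6)(3 8 4)
  after g': (1 7 4)(2 6)(5 8)

r' g' f' g'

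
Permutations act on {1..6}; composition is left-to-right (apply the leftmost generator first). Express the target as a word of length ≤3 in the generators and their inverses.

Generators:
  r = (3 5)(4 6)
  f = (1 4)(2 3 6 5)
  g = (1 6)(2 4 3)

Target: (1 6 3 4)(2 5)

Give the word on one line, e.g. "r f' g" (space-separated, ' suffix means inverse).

  after f: (1 4)(2 3 6 5)
  after r: (1 6 3 4)(2 5)

f r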